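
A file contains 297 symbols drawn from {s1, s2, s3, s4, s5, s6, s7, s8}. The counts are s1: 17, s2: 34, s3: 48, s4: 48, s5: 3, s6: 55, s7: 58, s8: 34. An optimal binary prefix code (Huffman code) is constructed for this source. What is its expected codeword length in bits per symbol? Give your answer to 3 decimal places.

2.869 bits/symbol

Probabilities are the counts divided by 297.
Repeatedly combine the two least-probable nodes; the expected code length is the sum of the merged weights.
merge 1/99 + 17/297 → 20/297
merge 20/297 + 34/297 → 2/11
merge 34/297 + 16/99 → 82/297
merge 16/99 + 2/11 → 34/99
merge 5/27 + 58/297 → 113/297
merge 82/297 + 34/99 → 184/297
merge 113/297 + 184/297 → 1
L = 20/297 + 2/11 + 82/297 + 34/99 + 113/297 + 184/297 + 1 = 284/99 ≈ 2.869 bits/symbol.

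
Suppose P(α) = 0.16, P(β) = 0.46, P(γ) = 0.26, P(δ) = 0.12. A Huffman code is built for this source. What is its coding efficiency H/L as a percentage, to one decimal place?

Entropy H = −Σ p log₂ p ≈ 1.8107 bits.
Huffman merges: 3/25+4/25→7/25; 13/50+7/25→27/50; 23/50+27/50→1. L = 91/50 ≈ 1.8200.
Efficiency = H/L = 1.8107/1.8200 = 99.5%.

99.5%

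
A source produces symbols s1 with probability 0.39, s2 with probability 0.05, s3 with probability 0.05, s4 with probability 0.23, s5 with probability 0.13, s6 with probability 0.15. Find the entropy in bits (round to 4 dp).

H = −Σ pᵢ log₂ pᵢ.
−0.39·log₂(0.39) = 0.5298
−0.05·log₂(0.05) = 0.2161
−0.05·log₂(0.05) = 0.2161
−0.23·log₂(0.23) = 0.4877
−0.13·log₂(0.13) = 0.3826
−0.15·log₂(0.15) = 0.4105
Sum ≈ 2.2428 → 2.2428 bits.

2.2428 bits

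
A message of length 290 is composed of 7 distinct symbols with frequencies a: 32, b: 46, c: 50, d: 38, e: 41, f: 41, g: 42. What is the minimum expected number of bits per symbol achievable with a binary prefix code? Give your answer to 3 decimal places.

2.828 bits/symbol

Probabilities are the counts divided by 290.
Repeatedly combine the two least-probable nodes; the expected code length is the sum of the merged weights.
merge 16/145 + 19/145 → 7/29
merge 41/290 + 41/290 → 41/145
merge 21/145 + 23/145 → 44/145
merge 5/29 + 7/29 → 12/29
merge 41/145 + 44/145 → 17/29
merge 12/29 + 17/29 → 1
L = 7/29 + 41/145 + 44/145 + 12/29 + 17/29 + 1 = 82/29 ≈ 2.828 bits/symbol.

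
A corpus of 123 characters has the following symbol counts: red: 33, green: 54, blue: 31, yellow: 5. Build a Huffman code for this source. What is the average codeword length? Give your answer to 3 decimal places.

Probabilities are the counts divided by 123.
Repeatedly combine the two least-probable nodes; the expected code length is the sum of the merged weights.
merge 5/123 + 31/123 → 12/41
merge 11/41 + 12/41 → 23/41
merge 18/41 + 23/41 → 1
L = 12/41 + 23/41 + 1 = 76/41 ≈ 1.854 bits/symbol.

1.854 bits/symbol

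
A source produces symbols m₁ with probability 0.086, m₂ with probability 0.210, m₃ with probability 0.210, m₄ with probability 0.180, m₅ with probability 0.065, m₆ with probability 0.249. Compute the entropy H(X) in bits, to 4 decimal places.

2.4511 bits

H = −Σ pᵢ log₂ pᵢ.
−0.086·log₂(0.086) = 0.3044
−0.210·log₂(0.210) = 0.4728
−0.210·log₂(0.210) = 0.4728
−0.180·log₂(0.180) = 0.4453
−0.065·log₂(0.065) = 0.2563
−0.249·log₂(0.249) = 0.4994
Sum ≈ 2.4511 → 2.4511 bits.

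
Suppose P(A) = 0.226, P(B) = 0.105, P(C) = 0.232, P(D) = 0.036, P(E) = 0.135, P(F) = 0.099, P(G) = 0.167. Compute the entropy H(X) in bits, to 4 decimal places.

H = −Σ pᵢ log₂ pᵢ.
−0.226·log₂(0.226) = 0.4849
−0.105·log₂(0.105) = 0.3414
−0.232·log₂(0.232) = 0.4890
−0.036·log₂(0.036) = 0.1727
−0.135·log₂(0.135) = 0.3900
−0.099·log₂(0.099) = 0.3303
−0.167·log₂(0.167) = 0.4312
Sum ≈ 2.6395 → 2.6395 bits.

2.6395 bits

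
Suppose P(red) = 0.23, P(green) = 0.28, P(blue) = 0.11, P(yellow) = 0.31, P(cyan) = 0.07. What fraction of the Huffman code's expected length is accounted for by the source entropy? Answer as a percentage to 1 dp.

98.4%

Entropy H = −Σ p log₂ p ≈ 2.1445 bits.
Huffman merges: 7/100+11/100→9/50; 9/50+23/100→41/100; 7/25+31/100→59/100; 41/100+59/100→1. L = 109/50 ≈ 2.1800.
Efficiency = H/L = 2.1445/2.1800 = 98.4%.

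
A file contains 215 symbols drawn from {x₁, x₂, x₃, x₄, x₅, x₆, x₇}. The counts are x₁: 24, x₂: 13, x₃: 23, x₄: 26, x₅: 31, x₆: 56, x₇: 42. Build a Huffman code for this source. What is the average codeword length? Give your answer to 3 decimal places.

2.712 bits/symbol

Probabilities are the counts divided by 215.
Repeatedly combine the two least-probable nodes; the expected code length is the sum of the merged weights.
merge 13/215 + 23/215 → 36/215
merge 24/215 + 26/215 → 10/43
merge 31/215 + 36/215 → 67/215
merge 42/215 + 10/43 → 92/215
merge 56/215 + 67/215 → 123/215
merge 92/215 + 123/215 → 1
L = 36/215 + 10/43 + 67/215 + 92/215 + 123/215 + 1 = 583/215 ≈ 2.712 bits/symbol.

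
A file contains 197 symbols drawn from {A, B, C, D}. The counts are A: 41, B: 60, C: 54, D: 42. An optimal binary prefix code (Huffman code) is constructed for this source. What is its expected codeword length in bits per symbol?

2 bits/symbol

Probabilities are the counts divided by 197.
Repeatedly combine the two least-probable nodes; the expected code length is the sum of the merged weights.
merge 41/197 + 42/197 → 83/197
merge 54/197 + 60/197 → 114/197
merge 83/197 + 114/197 → 1
L = 83/197 + 114/197 + 1 = 2 bits/symbol.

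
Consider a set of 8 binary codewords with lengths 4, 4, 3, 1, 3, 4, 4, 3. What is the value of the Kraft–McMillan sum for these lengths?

With common denominator 2^4 = 16: Σ 2^(−ℓᵢ) = 1/16 + 1/16 + 2/16 + 8/16 + 2/16 + 1/16 + 1/16 + 2/16 = 18/16 = 1.125.

1.125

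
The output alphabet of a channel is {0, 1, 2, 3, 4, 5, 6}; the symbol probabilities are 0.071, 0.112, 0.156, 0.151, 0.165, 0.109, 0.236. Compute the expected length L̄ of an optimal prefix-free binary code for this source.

Repeatedly combine the two least-probable nodes; the expected code length is the sum of the merged weights.
merge 71/1000 + 109/1000 → 9/50
merge 14/125 + 151/1000 → 263/1000
merge 39/250 + 33/200 → 321/1000
merge 9/50 + 59/250 → 52/125
merge 263/1000 + 321/1000 → 73/125
merge 52/125 + 73/125 → 1
L = 9/50 + 263/1000 + 321/1000 + 52/125 + 73/125 + 1 = 691/250 = 2.764 bits/symbol.

2.764 bits/symbol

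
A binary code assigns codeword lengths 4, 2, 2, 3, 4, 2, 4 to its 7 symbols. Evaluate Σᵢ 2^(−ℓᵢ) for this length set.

1.0625

With common denominator 2^4 = 16: Σ 2^(−ℓᵢ) = 1/16 + 4/16 + 4/16 + 2/16 + 1/16 + 4/16 + 1/16 = 17/16 = 1.0625.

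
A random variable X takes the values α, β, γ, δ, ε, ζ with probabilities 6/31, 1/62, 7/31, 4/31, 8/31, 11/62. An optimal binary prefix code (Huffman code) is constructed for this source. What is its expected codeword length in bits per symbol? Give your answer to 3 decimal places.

2.468 bits/symbol

Repeatedly combine the two least-probable nodes; the expected code length is the sum of the merged weights.
merge 1/62 + 4/31 → 9/62
merge 9/62 + 11/62 → 10/31
merge 6/31 + 7/31 → 13/31
merge 8/31 + 10/31 → 18/31
merge 13/31 + 18/31 → 1
L = 9/62 + 10/31 + 13/31 + 18/31 + 1 = 153/62 ≈ 2.468 bits/symbol.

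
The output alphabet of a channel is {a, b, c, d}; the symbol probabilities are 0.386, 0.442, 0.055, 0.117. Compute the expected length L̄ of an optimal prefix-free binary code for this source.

Repeatedly combine the two least-probable nodes; the expected code length is the sum of the merged weights.
merge 11/200 + 117/1000 → 43/250
merge 43/250 + 193/500 → 279/500
merge 221/500 + 279/500 → 1
L = 43/250 + 279/500 + 1 = 173/100 = 1.73 bits/symbol.

1.73 bits/symbol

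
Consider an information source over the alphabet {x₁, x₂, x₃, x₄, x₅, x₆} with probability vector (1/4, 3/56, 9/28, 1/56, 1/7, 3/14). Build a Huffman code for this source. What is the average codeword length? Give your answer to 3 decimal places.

2.286 bits/symbol

Repeatedly combine the two least-probable nodes; the expected code length is the sum of the merged weights.
merge 1/56 + 3/56 → 1/14
merge 1/14 + 1/7 → 3/14
merge 3/14 + 3/14 → 3/7
merge 1/4 + 9/28 → 4/7
merge 3/7 + 4/7 → 1
L = 1/14 + 3/14 + 3/7 + 4/7 + 1 = 16/7 ≈ 2.286 bits/symbol.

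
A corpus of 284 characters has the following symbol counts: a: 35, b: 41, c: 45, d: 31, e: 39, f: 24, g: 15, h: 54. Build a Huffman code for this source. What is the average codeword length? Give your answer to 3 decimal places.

Probabilities are the counts divided by 284.
Repeatedly combine the two least-probable nodes; the expected code length is the sum of the merged weights.
merge 15/284 + 6/71 → 39/284
merge 31/284 + 35/284 → 33/142
merge 39/284 + 39/284 → 39/142
merge 41/284 + 45/284 → 43/142
merge 27/142 + 33/142 → 30/71
merge 39/142 + 43/142 → 41/71
merge 30/71 + 41/71 → 1
L = 39/284 + 33/142 + 39/142 + 43/142 + 30/71 + 41/71 + 1 = 837/284 ≈ 2.947 bits/symbol.

2.947 bits/symbol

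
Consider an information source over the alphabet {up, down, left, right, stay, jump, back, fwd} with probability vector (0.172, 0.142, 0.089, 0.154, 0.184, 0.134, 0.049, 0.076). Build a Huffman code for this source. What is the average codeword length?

Repeatedly combine the two least-probable nodes; the expected code length is the sum of the merged weights.
merge 49/1000 + 19/250 → 1/8
merge 89/1000 + 1/8 → 107/500
merge 67/500 + 71/500 → 69/250
merge 77/500 + 43/250 → 163/500
merge 23/125 + 107/500 → 199/500
merge 69/250 + 163/500 → 301/500
merge 199/500 + 301/500 → 1
L = 1/8 + 107/500 + 69/250 + 163/500 + 199/500 + 301/500 + 1 = 2941/1000 = 2.941 bits/symbol.

2.941 bits/symbol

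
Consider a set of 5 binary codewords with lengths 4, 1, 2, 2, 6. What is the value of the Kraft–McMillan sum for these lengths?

With common denominator 2^6 = 64: Σ 2^(−ℓᵢ) = 4/64 + 32/64 + 16/64 + 16/64 + 1/64 = 69/64 = 1.078125.

1.078125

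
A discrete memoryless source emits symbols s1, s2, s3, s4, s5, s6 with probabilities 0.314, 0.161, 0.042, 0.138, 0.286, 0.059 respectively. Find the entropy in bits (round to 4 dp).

H = −Σ pᵢ log₂ pᵢ.
−0.314·log₂(0.314) = 0.5247
−0.161·log₂(0.161) = 0.4242
−0.042·log₂(0.042) = 0.1921
−0.138·log₂(0.138) = 0.3943
−0.286·log₂(0.286) = 0.5165
−0.059·log₂(0.059) = 0.2409
Sum ≈ 2.2927 → 2.2927 bits.

2.2927 bits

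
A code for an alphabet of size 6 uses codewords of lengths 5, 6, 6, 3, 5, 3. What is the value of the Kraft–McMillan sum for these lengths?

With common denominator 2^6 = 64: Σ 2^(−ℓᵢ) = 2/64 + 1/64 + 1/64 + 8/64 + 2/64 + 8/64 = 22/64 = 0.34375.

0.34375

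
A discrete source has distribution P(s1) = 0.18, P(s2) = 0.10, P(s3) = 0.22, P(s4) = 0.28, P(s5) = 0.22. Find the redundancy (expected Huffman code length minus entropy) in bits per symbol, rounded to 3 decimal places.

Entropy H = −Σ p log₂ p ≈ 2.2529 bits.
Huffman merges: 1/10+9/50→7/25; 11/50+11/50→11/25; 7/25+7/25→14/25; 11/25+14/25→1. L = 57/25 ≈ 2.2800.
L − H = 2.2800 − 2.2529 = 0.027 bits.

0.027 bits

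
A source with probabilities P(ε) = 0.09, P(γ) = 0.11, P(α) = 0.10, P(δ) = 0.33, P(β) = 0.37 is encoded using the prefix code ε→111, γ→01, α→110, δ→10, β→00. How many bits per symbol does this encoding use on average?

2.19 bits/symbol

L̄ = Σ pᵢ·ℓᵢ = 0.09·3 + 0.11·2 + 0.10·3 + 0.33·2 + 0.37·2 = 2.19 bits/symbol.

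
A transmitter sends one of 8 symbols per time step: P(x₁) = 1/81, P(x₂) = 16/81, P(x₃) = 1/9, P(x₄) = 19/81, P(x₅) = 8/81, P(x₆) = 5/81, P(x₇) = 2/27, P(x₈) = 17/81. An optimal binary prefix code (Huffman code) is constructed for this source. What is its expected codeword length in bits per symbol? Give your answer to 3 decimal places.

Repeatedly combine the two least-probable nodes; the expected code length is the sum of the merged weights.
merge 1/81 + 5/81 → 2/27
merge 2/27 + 2/27 → 4/27
merge 8/81 + 1/9 → 17/81
merge 4/27 + 16/81 → 28/81
merge 17/81 + 17/81 → 34/81
merge 19/81 + 28/81 → 47/81
merge 34/81 + 47/81 → 1
L = 2/27 + 4/27 + 17/81 + 28/81 + 34/81 + 47/81 + 1 = 25/9 ≈ 2.778 bits/symbol.

2.778 bits/symbol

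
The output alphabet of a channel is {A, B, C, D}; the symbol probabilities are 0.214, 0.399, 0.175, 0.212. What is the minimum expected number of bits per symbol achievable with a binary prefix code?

Repeatedly combine the two least-probable nodes; the expected code length is the sum of the merged weights.
merge 7/40 + 53/250 → 387/1000
merge 107/500 + 387/1000 → 601/1000
merge 399/1000 + 601/1000 → 1
L = 387/1000 + 601/1000 + 1 = 497/250 = 1.988 bits/symbol.

1.988 bits/symbol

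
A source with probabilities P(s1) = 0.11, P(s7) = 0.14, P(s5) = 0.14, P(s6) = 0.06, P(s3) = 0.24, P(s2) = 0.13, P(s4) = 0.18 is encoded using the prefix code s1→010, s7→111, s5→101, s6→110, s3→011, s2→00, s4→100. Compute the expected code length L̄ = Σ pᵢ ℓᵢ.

2.87 bits/symbol

L̄ = Σ pᵢ·ℓᵢ = 0.11·3 + 0.14·3 + 0.14·3 + 0.06·3 + 0.24·3 + 0.13·2 + 0.18·3 = 2.87 bits/symbol.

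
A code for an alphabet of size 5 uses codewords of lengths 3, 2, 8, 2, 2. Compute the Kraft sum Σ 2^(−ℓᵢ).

0.87890625

With common denominator 2^8 = 256: Σ 2^(−ℓᵢ) = 32/256 + 64/256 + 1/256 + 64/256 + 64/256 = 225/256 = 0.87890625.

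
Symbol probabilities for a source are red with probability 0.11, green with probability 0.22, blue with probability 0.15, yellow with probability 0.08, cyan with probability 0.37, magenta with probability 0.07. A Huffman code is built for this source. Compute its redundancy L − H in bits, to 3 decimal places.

0.078 bits

Entropy H = −Σ p log₂ p ≈ 2.3322 bits.
Huffman merges: 7/100+2/25→3/20; 11/100+3/20→13/50; 3/20+11/50→37/100; 13/50+37/100→63/100; 37/100+63/100→1. L = 241/100 ≈ 2.4100.
L − H = 2.4100 − 2.3322 = 0.078 bits.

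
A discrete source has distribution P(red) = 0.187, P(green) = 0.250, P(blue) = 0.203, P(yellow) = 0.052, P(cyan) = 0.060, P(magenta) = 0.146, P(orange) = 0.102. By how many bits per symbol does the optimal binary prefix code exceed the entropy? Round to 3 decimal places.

0.033 bits

Entropy H = −Σ p log₂ p ≈ 2.6259 bits.
Huffman merges: 13/250+3/50→14/125; 51/500+14/125→107/500; 73/500+187/1000→333/1000; 203/1000+107/500→417/1000; 1/4+333/1000→583/1000; 417/1000+583/1000→1. L = 2659/1000 ≈ 2.6590.
L − H = 2.6590 − 2.6259 = 0.033 bits.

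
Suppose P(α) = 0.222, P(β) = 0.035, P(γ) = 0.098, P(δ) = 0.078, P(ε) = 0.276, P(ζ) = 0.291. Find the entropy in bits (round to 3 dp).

2.298 bits

H = −Σ pᵢ log₂ pᵢ.
−0.222·log₂(0.222) = 0.4820
−0.035·log₂(0.035) = 0.1693
−0.098·log₂(0.098) = 0.3284
−0.078·log₂(0.078) = 0.2871
−0.276·log₂(0.276) = 0.5126
−0.291·log₂(0.291) = 0.5182
Sum ≈ 2.2976 → 2.298 bits.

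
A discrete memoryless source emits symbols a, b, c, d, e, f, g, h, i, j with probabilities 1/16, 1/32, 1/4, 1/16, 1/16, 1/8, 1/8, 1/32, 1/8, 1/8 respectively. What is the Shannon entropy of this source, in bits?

Each probability is a power of 1/2, so log₂(1/p) is an integer.
H = Σ p·log₂(1/p) = 1/16·4 + 1/32·5 + 1/4·2 + 1/16·4 + 1/16·4 + 1/8·3 + 1/8·3 + 1/32·5 + 1/8·3 + 1/8·3 = 3.0625 bits.

3.0625 bits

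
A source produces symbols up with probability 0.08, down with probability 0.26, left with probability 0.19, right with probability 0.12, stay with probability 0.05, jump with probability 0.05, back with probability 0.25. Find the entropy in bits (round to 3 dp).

2.551 bits

H = −Σ pᵢ log₂ pᵢ.
−0.08·log₂(0.08) = 0.2915
−0.26·log₂(0.26) = 0.5053
−0.19·log₂(0.19) = 0.4552
−0.12·log₂(0.12) = 0.3671
−0.05·log₂(0.05) = 0.2161
−0.05·log₂(0.05) = 0.2161
−0.25·log₂(0.25) = 0.5000
Sum ≈ 2.5513 → 2.551 bits.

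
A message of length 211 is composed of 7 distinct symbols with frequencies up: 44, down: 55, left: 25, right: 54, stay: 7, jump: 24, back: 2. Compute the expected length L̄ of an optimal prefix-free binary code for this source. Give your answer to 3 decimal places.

Probabilities are the counts divided by 211.
Repeatedly combine the two least-probable nodes; the expected code length is the sum of the merged weights.
merge 2/211 + 7/211 → 9/211
merge 9/211 + 24/211 → 33/211
merge 25/211 + 33/211 → 58/211
merge 44/211 + 54/211 → 98/211
merge 55/211 + 58/211 → 113/211
merge 98/211 + 113/211 → 1
L = 9/211 + 33/211 + 58/211 + 98/211 + 113/211 + 1 = 522/211 ≈ 2.474 bits/symbol.

2.474 bits/symbol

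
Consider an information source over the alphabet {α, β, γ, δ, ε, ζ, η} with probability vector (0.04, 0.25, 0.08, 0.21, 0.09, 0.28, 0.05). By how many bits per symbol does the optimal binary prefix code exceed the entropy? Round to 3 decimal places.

Entropy H = −Σ p log₂ p ≈ 2.4931 bits.
Huffman merges: 1/25+1/20→9/100; 2/25+9/100→17/100; 9/100+17/100→13/50; 21/100+1/4→23/50; 13/50+7/25→27/50; 23/50+27/50→1. L = 63/25 ≈ 2.5200.
L − H = 2.5200 − 2.4931 = 0.027 bits.

0.027 bits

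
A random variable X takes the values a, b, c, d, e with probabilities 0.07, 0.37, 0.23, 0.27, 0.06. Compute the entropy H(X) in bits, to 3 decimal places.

H = −Σ pᵢ log₂ pᵢ.
−0.07·log₂(0.07) = 0.2686
−0.37·log₂(0.37) = 0.5307
−0.23·log₂(0.23) = 0.4877
−0.27·log₂(0.27) = 0.5100
−0.06·log₂(0.06) = 0.2435
Sum ≈ 2.0405 → 2.041 bits.

2.041 bits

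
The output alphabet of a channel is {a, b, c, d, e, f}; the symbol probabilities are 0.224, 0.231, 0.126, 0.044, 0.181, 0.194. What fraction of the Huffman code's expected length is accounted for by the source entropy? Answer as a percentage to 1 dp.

Entropy H = −Σ p log₂ p ≈ 2.4520 bits.
Huffman merges: 11/250+63/500→17/100; 17/100+181/1000→351/1000; 97/500+28/125→209/500; 231/1000+351/1000→291/500; 209/500+291/500→1. L = 2521/1000 ≈ 2.5210.
Efficiency = H/L = 2.4520/2.5210 = 97.3%.

97.3%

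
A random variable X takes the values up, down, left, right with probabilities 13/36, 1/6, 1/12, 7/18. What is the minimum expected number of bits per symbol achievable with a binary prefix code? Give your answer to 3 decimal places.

Repeatedly combine the two least-probable nodes; the expected code length is the sum of the merged weights.
merge 1/12 + 1/6 → 1/4
merge 1/4 + 13/36 → 11/18
merge 7/18 + 11/18 → 1
L = 1/4 + 11/18 + 1 = 67/36 ≈ 1.861 bits/symbol.

1.861 bits/symbol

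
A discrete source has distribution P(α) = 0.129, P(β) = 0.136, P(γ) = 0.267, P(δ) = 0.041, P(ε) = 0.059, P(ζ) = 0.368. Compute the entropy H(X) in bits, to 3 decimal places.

2.242 bits

H = −Σ pᵢ log₂ pᵢ.
−0.129·log₂(0.129) = 0.3811
−0.136·log₂(0.136) = 0.3915
−0.267·log₂(0.267) = 0.5087
−0.041·log₂(0.041) = 0.1889
−0.059·log₂(0.059) = 0.2409
−0.368·log₂(0.368) = 0.5307
Sum ≈ 2.2418 → 2.242 bits.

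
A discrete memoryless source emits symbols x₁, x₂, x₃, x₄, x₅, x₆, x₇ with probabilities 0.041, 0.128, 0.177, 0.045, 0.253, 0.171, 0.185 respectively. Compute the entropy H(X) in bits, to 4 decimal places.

H = −Σ pᵢ log₂ pᵢ.
−0.041·log₂(0.041) = 0.1889
−0.128·log₂(0.128) = 0.3796
−0.177·log₂(0.177) = 0.4422
−0.045·log₂(0.045) = 0.2013
−0.253·log₂(0.253) = 0.5016
−0.171·log₂(0.171) = 0.4357
−0.185·log₂(0.185) = 0.4504
Sum ≈ 2.5998 → 2.5998 bits.

2.5998 bits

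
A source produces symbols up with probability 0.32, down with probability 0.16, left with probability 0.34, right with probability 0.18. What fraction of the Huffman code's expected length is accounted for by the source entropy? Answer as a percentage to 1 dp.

96.2%

Entropy H = −Σ p log₂ p ≈ 1.9235 bits.
Huffman merges: 4/25+9/50→17/50; 8/25+17/50→33/50; 17/50+33/50→1. L = 2 ≈ 2.0000.
Efficiency = H/L = 1.9235/2.0000 = 96.2%.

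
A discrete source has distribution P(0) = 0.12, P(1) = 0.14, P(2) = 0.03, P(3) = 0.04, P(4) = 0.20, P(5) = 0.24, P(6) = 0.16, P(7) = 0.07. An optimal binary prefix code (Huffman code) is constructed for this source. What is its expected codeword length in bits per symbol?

Repeatedly combine the two least-probable nodes; the expected code length is the sum of the merged weights.
merge 3/100 + 1/25 → 7/100
merge 7/100 + 7/100 → 7/50
merge 3/25 + 7/50 → 13/50
merge 7/50 + 4/25 → 3/10
merge 1/5 + 6/25 → 11/25
merge 13/50 + 3/10 → 14/25
merge 11/25 + 14/25 → 1
L = 7/100 + 7/50 + 13/50 + 3/10 + 11/25 + 14/25 + 1 = 277/100 = 2.77 bits/symbol.

2.77 bits/symbol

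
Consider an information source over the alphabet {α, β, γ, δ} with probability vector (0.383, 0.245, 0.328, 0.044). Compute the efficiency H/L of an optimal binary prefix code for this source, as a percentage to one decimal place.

Entropy H = −Σ p log₂ p ≈ 1.7532 bits.
Huffman merges: 11/250+49/200→289/1000; 289/1000+41/125→617/1000; 383/1000+617/1000→1. L = 953/500 ≈ 1.9060.
Efficiency = H/L = 1.7532/1.9060 = 92.0%.

92.0%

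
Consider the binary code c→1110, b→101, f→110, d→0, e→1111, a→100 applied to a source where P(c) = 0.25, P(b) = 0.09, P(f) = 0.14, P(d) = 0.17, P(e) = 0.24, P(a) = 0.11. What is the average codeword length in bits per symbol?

3.15 bits/symbol

L̄ = Σ pᵢ·ℓᵢ = 0.25·4 + 0.09·3 + 0.14·3 + 0.17·1 + 0.24·4 + 0.11·3 = 3.15 bits/symbol.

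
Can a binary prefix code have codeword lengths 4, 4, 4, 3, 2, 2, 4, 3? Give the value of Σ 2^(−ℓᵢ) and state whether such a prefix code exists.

With common denominator 2^4 = 16: Σ 2^(−ℓᵢ) = 1/16 + 1/16 + 1/16 + 2/16 + 4/16 + 4/16 + 1/16 + 2/16 = 16/16 = 1.
Kraft's inequality requires Σ ≤ 1; here Σ = 1 ≤ 1, so such a prefix code exists.

1; yes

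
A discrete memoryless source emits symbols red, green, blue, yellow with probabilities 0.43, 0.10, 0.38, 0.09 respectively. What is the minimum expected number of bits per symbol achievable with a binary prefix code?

Repeatedly combine the two least-probable nodes; the expected code length is the sum of the merged weights.
merge 9/100 + 1/10 → 19/100
merge 19/100 + 19/50 → 57/100
merge 43/100 + 57/100 → 1
L = 19/100 + 57/100 + 1 = 44/25 = 1.76 bits/symbol.

1.76 bits/symbol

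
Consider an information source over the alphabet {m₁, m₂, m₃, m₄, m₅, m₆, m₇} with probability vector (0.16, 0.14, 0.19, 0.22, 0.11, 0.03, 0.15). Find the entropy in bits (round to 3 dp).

2.669 bits

H = −Σ pᵢ log₂ pᵢ.
−0.16·log₂(0.16) = 0.4230
−0.14·log₂(0.14) = 0.3971
−0.19·log₂(0.19) = 0.4552
−0.22·log₂(0.22) = 0.4806
−0.11·log₂(0.11) = 0.3503
−0.03·log₂(0.03) = 0.1518
−0.15·log₂(0.15) = 0.4105
Sum ≈ 2.6685 → 2.669 bits.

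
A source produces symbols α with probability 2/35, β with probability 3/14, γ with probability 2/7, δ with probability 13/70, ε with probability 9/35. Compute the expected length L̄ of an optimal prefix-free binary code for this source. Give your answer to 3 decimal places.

2.243 bits/symbol

Repeatedly combine the two least-probable nodes; the expected code length is the sum of the merged weights.
merge 2/35 + 13/70 → 17/70
merge 3/14 + 17/70 → 16/35
merge 9/35 + 2/7 → 19/35
merge 16/35 + 19/35 → 1
L = 17/70 + 16/35 + 19/35 + 1 = 157/70 ≈ 2.243 bits/symbol.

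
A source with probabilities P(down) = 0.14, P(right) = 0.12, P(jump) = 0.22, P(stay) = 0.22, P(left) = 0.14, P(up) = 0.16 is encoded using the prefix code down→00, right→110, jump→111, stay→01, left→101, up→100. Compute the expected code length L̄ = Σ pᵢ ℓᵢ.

L̄ = Σ pᵢ·ℓᵢ = 0.14·2 + 0.12·3 + 0.22·3 + 0.22·2 + 0.14·3 + 0.16·3 = 2.64 bits/symbol.

2.64 bits/symbol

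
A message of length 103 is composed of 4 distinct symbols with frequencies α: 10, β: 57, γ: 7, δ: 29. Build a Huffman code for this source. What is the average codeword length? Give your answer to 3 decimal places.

1.612 bits/symbol

Probabilities are the counts divided by 103.
Repeatedly combine the two least-probable nodes; the expected code length is the sum of the merged weights.
merge 7/103 + 10/103 → 17/103
merge 17/103 + 29/103 → 46/103
merge 46/103 + 57/103 → 1
L = 17/103 + 46/103 + 1 = 166/103 ≈ 1.612 bits/symbol.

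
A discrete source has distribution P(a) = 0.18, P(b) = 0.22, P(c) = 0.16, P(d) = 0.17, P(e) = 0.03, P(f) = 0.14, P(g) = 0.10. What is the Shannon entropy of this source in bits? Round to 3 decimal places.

2.665 bits

H = −Σ pᵢ log₂ pᵢ.
−0.18·log₂(0.18) = 0.4453
−0.22·log₂(0.22) = 0.4806
−0.16·log₂(0.16) = 0.4230
−0.17·log₂(0.17) = 0.4346
−0.03·log₂(0.03) = 0.1518
−0.14·log₂(0.14) = 0.3971
−0.10·log₂(0.10) = 0.3322
Sum ≈ 2.6646 → 2.665 bits.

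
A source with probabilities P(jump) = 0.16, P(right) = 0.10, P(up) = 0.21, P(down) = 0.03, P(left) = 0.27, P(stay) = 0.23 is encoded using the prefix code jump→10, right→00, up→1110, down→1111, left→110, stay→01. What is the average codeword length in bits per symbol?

L̄ = Σ pᵢ·ℓᵢ = 0.16·2 + 0.10·2 + 0.21·4 + 0.03·4 + 0.27·3 + 0.23·2 = 2.75 bits/symbol.

2.75 bits/symbol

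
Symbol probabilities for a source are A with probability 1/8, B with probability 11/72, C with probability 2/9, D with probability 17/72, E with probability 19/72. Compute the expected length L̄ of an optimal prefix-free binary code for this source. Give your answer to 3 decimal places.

Repeatedly combine the two least-probable nodes; the expected code length is the sum of the merged weights.
merge 1/8 + 11/72 → 5/18
merge 2/9 + 17/72 → 11/24
merge 19/72 + 5/18 → 13/24
merge 11/24 + 13/24 → 1
L = 5/18 + 11/24 + 13/24 + 1 = 41/18 ≈ 2.278 bits/symbol.

2.278 bits/symbol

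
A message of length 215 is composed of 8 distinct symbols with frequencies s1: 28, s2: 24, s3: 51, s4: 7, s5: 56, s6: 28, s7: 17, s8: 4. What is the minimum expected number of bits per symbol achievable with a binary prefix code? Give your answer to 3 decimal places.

Probabilities are the counts divided by 215.
Repeatedly combine the two least-probable nodes; the expected code length is the sum of the merged weights.
merge 4/215 + 7/215 → 11/215
merge 11/215 + 17/215 → 28/215
merge 24/215 + 28/215 → 52/215
merge 28/215 + 28/215 → 56/215
merge 51/215 + 52/215 → 103/215
merge 56/215 + 56/215 → 112/215
merge 103/215 + 112/215 → 1
L = 11/215 + 28/215 + 52/215 + 56/215 + 103/215 + 112/215 + 1 = 577/215 ≈ 2.684 bits/symbol.

2.684 bits/symbol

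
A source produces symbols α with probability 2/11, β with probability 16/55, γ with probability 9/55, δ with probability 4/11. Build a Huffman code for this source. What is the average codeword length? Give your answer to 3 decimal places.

Repeatedly combine the two least-probable nodes; the expected code length is the sum of the merged weights.
merge 9/55 + 2/11 → 19/55
merge 16/55 + 19/55 → 7/11
merge 4/11 + 7/11 → 1
L = 19/55 + 7/11 + 1 = 109/55 ≈ 1.982 bits/symbol.

1.982 bits/symbol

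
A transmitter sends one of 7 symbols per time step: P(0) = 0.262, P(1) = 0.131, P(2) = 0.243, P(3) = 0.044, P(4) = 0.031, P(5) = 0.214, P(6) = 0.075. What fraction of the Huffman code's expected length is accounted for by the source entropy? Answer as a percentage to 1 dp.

Entropy H = −Σ p log₂ p ≈ 2.4963 bits.
Huffman merges: 31/1000+11/250→3/40; 3/40+3/40→3/20; 131/1000+3/20→281/1000; 107/500+243/1000→457/1000; 131/500+281/1000→543/1000; 457/1000+543/1000→1. L = 1253/500 ≈ 2.5060.
Efficiency = H/L = 2.4963/2.5060 = 99.6%.

99.6%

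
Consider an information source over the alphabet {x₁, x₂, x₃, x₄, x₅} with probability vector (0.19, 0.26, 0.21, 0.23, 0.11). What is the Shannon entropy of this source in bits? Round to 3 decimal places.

H = −Σ pᵢ log₂ pᵢ.
−0.19·log₂(0.19) = 0.4552
−0.26·log₂(0.26) = 0.5053
−0.21·log₂(0.21) = 0.4728
−0.23·log₂(0.23) = 0.4877
−0.11·log₂(0.11) = 0.3503
Sum ≈ 2.2713 → 2.271 bits.

2.271 bits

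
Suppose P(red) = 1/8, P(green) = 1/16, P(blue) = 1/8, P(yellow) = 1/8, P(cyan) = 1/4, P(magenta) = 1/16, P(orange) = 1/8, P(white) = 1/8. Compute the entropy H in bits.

2.875 bits

Each probability is a power of 1/2, so log₂(1/p) is an integer.
H = Σ p·log₂(1/p) = 1/8·3 + 1/16·4 + 1/8·3 + 1/8·3 + 1/4·2 + 1/16·4 + 1/8·3 + 1/8·3 = 2.875 bits.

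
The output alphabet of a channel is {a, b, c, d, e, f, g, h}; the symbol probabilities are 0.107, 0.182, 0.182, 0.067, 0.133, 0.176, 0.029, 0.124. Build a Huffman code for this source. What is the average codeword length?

2.914 bits/symbol

Repeatedly combine the two least-probable nodes; the expected code length is the sum of the merged weights.
merge 29/1000 + 67/1000 → 12/125
merge 12/125 + 107/1000 → 203/1000
merge 31/250 + 133/1000 → 257/1000
merge 22/125 + 91/500 → 179/500
merge 91/500 + 203/1000 → 77/200
merge 257/1000 + 179/500 → 123/200
merge 77/200 + 123/200 → 1
L = 12/125 + 203/1000 + 257/1000 + 179/500 + 77/200 + 123/200 + 1 = 1457/500 = 2.914 bits/symbol.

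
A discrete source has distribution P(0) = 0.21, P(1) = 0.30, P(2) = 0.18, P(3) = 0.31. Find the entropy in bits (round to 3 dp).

H = −Σ pᵢ log₂ pᵢ.
−0.21·log₂(0.21) = 0.4728
−0.30·log₂(0.30) = 0.5211
−0.18·log₂(0.18) = 0.4453
−0.31·log₂(0.31) = 0.5238
Sum ≈ 1.9630 → 1.963 bits.

1.963 bits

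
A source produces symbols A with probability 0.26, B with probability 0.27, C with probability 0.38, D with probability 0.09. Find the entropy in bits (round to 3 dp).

1.858 bits

H = −Σ pᵢ log₂ pᵢ.
−0.26·log₂(0.26) = 0.5053
−0.27·log₂(0.27) = 0.5100
−0.38·log₂(0.38) = 0.5305
−0.09·log₂(0.09) = 0.3127
Sum ≈ 1.8584 → 1.858 bits.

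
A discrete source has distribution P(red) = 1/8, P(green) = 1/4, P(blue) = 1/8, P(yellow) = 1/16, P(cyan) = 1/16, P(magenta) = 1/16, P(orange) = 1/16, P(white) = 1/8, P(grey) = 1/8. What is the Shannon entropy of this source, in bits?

3 bits

Each probability is a power of 1/2, so log₂(1/p) is an integer.
H = Σ p·log₂(1/p) = 1/8·3 + 1/4·2 + 1/8·3 + 1/16·4 + 1/16·4 + 1/16·4 + 1/16·4 + 1/8·3 + 1/8·3 = 3 bits.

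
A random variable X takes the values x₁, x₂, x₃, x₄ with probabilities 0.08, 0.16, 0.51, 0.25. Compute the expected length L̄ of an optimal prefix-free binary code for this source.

1.73 bits/symbol

Repeatedly combine the two least-probable nodes; the expected code length is the sum of the merged weights.
merge 2/25 + 4/25 → 6/25
merge 6/25 + 1/4 → 49/100
merge 49/100 + 51/100 → 1
L = 6/25 + 49/100 + 1 = 173/100 = 1.73 bits/symbol.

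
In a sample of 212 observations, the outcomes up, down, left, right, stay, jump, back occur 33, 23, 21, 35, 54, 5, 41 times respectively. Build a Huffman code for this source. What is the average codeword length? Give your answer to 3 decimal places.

Probabilities are the counts divided by 212.
Repeatedly combine the two least-probable nodes; the expected code length is the sum of the merged weights.
merge 5/212 + 21/212 → 13/106
merge 23/212 + 13/106 → 49/212
merge 33/212 + 35/212 → 17/53
merge 41/212 + 49/212 → 45/106
merge 27/106 + 17/53 → 61/106
merge 45/106 + 61/106 → 1
L = 13/106 + 49/212 + 17/53 + 45/106 + 61/106 + 1 = 567/212 ≈ 2.675 bits/symbol.

2.675 bits/symbol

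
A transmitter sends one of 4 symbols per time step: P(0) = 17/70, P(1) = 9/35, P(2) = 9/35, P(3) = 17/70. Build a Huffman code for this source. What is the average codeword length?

Repeatedly combine the two least-probable nodes; the expected code length is the sum of the merged weights.
merge 17/70 + 17/70 → 17/35
merge 9/35 + 9/35 → 18/35
merge 17/35 + 18/35 → 1
L = 17/35 + 18/35 + 1 = 2 bits/symbol.

2 bits/symbol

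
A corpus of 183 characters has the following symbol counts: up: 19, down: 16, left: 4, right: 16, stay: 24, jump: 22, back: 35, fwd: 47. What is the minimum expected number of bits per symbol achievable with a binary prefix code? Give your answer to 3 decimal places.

2.852 bits/symbol

Probabilities are the counts divided by 183.
Repeatedly combine the two least-probable nodes; the expected code length is the sum of the merged weights.
merge 4/183 + 16/183 → 20/183
merge 16/183 + 19/183 → 35/183
merge 20/183 + 22/183 → 14/61
merge 8/61 + 35/183 → 59/183
merge 35/183 + 14/61 → 77/183
merge 47/183 + 59/183 → 106/183
merge 77/183 + 106/183 → 1
L = 20/183 + 35/183 + 14/61 + 59/183 + 77/183 + 106/183 + 1 = 174/61 ≈ 2.852 bits/symbol.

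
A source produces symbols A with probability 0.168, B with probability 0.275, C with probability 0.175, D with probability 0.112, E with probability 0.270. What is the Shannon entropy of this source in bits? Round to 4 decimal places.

H = −Σ pᵢ log₂ pᵢ.
−0.168·log₂(0.168) = 0.4323
−0.275·log₂(0.275) = 0.5122
−0.175·log₂(0.175) = 0.4401
−0.112·log₂(0.112) = 0.3537
−0.270·log₂(0.270) = 0.5100
Sum ≈ 2.2483 → 2.2483 bits.

2.2483 bits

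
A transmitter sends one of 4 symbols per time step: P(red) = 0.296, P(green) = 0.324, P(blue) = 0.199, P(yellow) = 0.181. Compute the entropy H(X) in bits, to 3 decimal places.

1.957 bits

H = −Σ pᵢ log₂ pᵢ.
−0.296·log₂(0.296) = 0.5199
−0.324·log₂(0.324) = 0.5268
−0.199·log₂(0.199) = 0.4635
−0.181·log₂(0.181) = 0.4463
Sum ≈ 1.9565 → 1.957 bits.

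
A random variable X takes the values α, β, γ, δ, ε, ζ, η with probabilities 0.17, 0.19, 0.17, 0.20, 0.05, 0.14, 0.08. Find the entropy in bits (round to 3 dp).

2.694 bits

H = −Σ pᵢ log₂ pᵢ.
−0.17·log₂(0.17) = 0.4346
−0.19·log₂(0.19) = 0.4552
−0.17·log₂(0.17) = 0.4346
−0.20·log₂(0.20) = 0.4644
−0.05·log₂(0.05) = 0.2161
−0.14·log₂(0.14) = 0.3971
−0.08·log₂(0.08) = 0.2915
Sum ≈ 2.6935 → 2.694 bits.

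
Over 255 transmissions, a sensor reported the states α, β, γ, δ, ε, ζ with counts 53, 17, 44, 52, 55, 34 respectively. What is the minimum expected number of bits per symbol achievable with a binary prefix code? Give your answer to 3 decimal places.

2.573 bits/symbol

Probabilities are the counts divided by 255.
Repeatedly combine the two least-probable nodes; the expected code length is the sum of the merged weights.
merge 1/15 + 2/15 → 1/5
merge 44/255 + 1/5 → 19/51
merge 52/255 + 53/255 → 7/17
merge 11/51 + 19/51 → 10/17
merge 7/17 + 10/17 → 1
L = 1/5 + 19/51 + 7/17 + 10/17 + 1 = 656/255 ≈ 2.573 bits/symbol.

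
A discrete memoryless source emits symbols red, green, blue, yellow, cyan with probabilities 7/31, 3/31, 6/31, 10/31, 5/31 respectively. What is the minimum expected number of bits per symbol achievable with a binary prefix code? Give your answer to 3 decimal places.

Repeatedly combine the two least-probable nodes; the expected code length is the sum of the merged weights.
merge 3/31 + 5/31 → 8/31
merge 6/31 + 7/31 → 13/31
merge 8/31 + 10/31 → 18/31
merge 13/31 + 18/31 → 1
L = 8/31 + 13/31 + 18/31 + 1 = 70/31 ≈ 2.258 bits/symbol.

2.258 bits/symbol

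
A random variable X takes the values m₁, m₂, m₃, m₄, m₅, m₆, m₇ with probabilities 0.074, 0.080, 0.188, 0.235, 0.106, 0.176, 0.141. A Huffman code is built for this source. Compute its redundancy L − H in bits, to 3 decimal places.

0.034 bits

Entropy H = −Σ p log₂ p ≈ 2.6966 bits.
Huffman merges: 37/500+2/25→77/500; 53/500+141/1000→247/1000; 77/500+22/125→33/100; 47/250+47/200→423/1000; 247/1000+33/100→577/1000; 423/1000+577/1000→1. L = 2731/1000 ≈ 2.7310.
L − H = 2.7310 − 2.6966 = 0.034 bits.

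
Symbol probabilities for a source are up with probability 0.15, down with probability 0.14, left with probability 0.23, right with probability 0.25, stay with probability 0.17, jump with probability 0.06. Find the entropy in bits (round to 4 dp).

H = −Σ pᵢ log₂ pᵢ.
−0.15·log₂(0.15) = 0.4105
−0.14·log₂(0.14) = 0.3971
−0.23·log₂(0.23) = 0.4877
−0.25·log₂(0.25) = 0.5000
−0.17·log₂(0.17) = 0.4346
−0.06·log₂(0.06) = 0.2435
Sum ≈ 2.4734 → 2.4734 bits.

2.4734 bits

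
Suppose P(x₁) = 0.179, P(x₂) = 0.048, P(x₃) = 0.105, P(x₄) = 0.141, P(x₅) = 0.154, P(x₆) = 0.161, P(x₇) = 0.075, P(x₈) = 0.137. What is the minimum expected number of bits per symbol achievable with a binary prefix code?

2.944 bits/symbol

Repeatedly combine the two least-probable nodes; the expected code length is the sum of the merged weights.
merge 6/125 + 3/40 → 123/1000
merge 21/200 + 123/1000 → 57/250
merge 137/1000 + 141/1000 → 139/500
merge 77/500 + 161/1000 → 63/200
merge 179/1000 + 57/250 → 407/1000
merge 139/500 + 63/200 → 593/1000
merge 407/1000 + 593/1000 → 1
L = 123/1000 + 57/250 + 139/500 + 63/200 + 407/1000 + 593/1000 + 1 = 368/125 = 2.944 bits/symbol.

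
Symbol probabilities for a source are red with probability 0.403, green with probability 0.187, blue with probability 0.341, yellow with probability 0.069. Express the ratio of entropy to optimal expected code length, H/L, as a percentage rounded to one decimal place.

95.9%

Entropy H = −Σ p log₂ p ≈ 1.7762 bits.
Huffman merges: 69/1000+187/1000→32/125; 32/125+341/1000→597/1000; 403/1000+597/1000→1. L = 1853/1000 ≈ 1.8530.
Efficiency = H/L = 1.7762/1.8530 = 95.9%.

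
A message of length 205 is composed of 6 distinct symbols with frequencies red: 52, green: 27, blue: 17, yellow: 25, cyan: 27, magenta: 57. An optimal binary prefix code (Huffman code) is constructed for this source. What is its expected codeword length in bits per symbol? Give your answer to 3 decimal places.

Probabilities are the counts divided by 205.
Repeatedly combine the two least-probable nodes; the expected code length is the sum of the merged weights.
merge 17/205 + 5/41 → 42/205
merge 27/205 + 27/205 → 54/205
merge 42/205 + 52/205 → 94/205
merge 54/205 + 57/205 → 111/205
merge 94/205 + 111/205 → 1
L = 42/205 + 54/205 + 94/205 + 111/205 + 1 = 506/205 ≈ 2.468 bits/symbol.

2.468 bits/symbol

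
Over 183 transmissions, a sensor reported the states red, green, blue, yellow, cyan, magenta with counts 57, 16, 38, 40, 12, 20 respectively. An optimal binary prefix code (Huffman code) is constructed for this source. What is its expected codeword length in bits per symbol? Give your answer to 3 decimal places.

Probabilities are the counts divided by 183.
Repeatedly combine the two least-probable nodes; the expected code length is the sum of the merged weights.
merge 4/61 + 16/183 → 28/183
merge 20/183 + 28/183 → 16/61
merge 38/183 + 40/183 → 26/61
merge 16/61 + 19/61 → 35/61
merge 26/61 + 35/61 → 1
L = 28/183 + 16/61 + 26/61 + 35/61 + 1 = 442/183 ≈ 2.415 bits/symbol.

2.415 bits/symbol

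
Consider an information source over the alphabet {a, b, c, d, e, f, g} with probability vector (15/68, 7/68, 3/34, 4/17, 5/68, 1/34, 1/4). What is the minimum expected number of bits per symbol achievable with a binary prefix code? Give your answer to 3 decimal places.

Repeatedly combine the two least-probable nodes; the expected code length is the sum of the merged weights.
merge 1/34 + 5/68 → 7/68
merge 3/34 + 7/68 → 13/68
merge 7/68 + 13/68 → 5/17
merge 15/68 + 4/17 → 31/68
merge 1/4 + 5/17 → 37/68
merge 31/68 + 37/68 → 1
L = 7/68 + 13/68 + 5/17 + 31/68 + 37/68 + 1 = 44/17 ≈ 2.588 bits/symbol.

2.588 bits/symbol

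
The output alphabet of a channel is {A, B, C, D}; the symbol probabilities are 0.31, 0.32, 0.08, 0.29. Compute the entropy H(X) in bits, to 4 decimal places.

1.8592 bits

H = −Σ pᵢ log₂ pᵢ.
−0.31·log₂(0.31) = 0.5238
−0.32·log₂(0.32) = 0.5260
−0.08·log₂(0.08) = 0.2915
−0.29·log₂(0.29) = 0.5179
Sum ≈ 1.8592 → 1.8592 bits.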